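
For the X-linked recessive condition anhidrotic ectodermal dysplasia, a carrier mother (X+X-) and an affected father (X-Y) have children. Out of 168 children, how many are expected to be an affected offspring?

Cross: X+X- × X-Y
Offspring: 1 X+X-, 1 X+Y, 1 X-X-, 1 X-Y
Probability of an affected offspring: 2/4 = 1/2
Expected count = 1/2 × 168 = 84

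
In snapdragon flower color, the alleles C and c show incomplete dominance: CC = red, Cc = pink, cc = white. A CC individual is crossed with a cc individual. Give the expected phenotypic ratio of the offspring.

Punnett square for CC × cc:
Offspring genotypes: 4 Cc
Phenotype counts: 4 pink
Ratio: all pink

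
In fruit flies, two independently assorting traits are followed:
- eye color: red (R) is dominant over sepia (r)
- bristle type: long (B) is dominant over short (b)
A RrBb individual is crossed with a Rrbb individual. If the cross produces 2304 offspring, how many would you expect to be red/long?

Dihybrid cross RrBb × Rrbb — consider each gene separately:
eye color: Rr × Rr → 1 RR, 2 Rr, 1 rr → 3 R_ : 1 rr (out of 4)
bristle type: Bb × bb → 2 Bb, 2 bb → 2 B_ : 2 bb (out of 4)
Combine (counts out of 4 × 4 = 16): red/long (R_B_) = 3×2 = 6; red/short (R_bb) = 3×2 = 6; sepia/long (rrB_) = 1×2 = 2; sepia/short (rrbb) = 1×2 = 2
Phenotype counts (out of 16): 6 red/long, 6 red/short, 2 sepia/long, 2 sepia/short
red/long: 6 out of 16 → fraction 3/8
Expected count = 3/8 × 2304 = 864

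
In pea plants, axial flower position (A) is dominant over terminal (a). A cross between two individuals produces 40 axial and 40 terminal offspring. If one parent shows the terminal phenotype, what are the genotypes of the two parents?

Observed offspring: 40 axial, 40 terminal
The observed ratio simplifies to 1:1. One parent shows terminal, so its genotype must be aa. A 1:1 offspring split requires the other parent to be heterozygous (Aa).
Parent genotypes: aa × Aa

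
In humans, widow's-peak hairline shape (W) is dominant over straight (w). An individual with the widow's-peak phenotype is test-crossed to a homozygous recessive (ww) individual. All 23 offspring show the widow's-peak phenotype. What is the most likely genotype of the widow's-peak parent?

Test cross: ? × ww
All offspring are widow's-peak.
If the unknown parent were heterozygous (Ww), about half of 23 offspring would be straight; none are. The unknown parent is most likely homozygous dominant (WW).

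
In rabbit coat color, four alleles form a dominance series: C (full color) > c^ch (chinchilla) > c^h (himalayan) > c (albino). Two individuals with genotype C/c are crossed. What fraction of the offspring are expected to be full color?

Cross: C/c × C/c
Allele dominance: C > c^ch > c^h > c
Offspring genotypes: 1 C/C, 2 C/c, 1 c/c
Phenotype counts: 3 full color, 1 albino
full color: 3 out of 4
Probability: 3/4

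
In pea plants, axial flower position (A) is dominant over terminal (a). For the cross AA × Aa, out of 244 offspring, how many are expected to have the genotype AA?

Punnett square for AA × Aa:
Offspring genotypes: 2 AA, 2 Aa
Total offspring: 4
Count with target: 2
Probability: 2/4 = 1/2
Expected count = 1/2 × 244 = 122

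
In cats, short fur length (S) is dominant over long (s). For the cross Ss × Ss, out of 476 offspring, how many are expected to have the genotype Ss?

Punnett square for Ss × Ss:
Offspring genotypes: 1 SS, 2 Ss, 1 ss
Total offspring: 4
Count with target: 2
Probability: 2/4 = 1/2
Expected count = 1/2 × 476 = 238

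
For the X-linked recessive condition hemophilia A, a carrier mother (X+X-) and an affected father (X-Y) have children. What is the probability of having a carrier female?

Cross: X+X- × X-Y
Offspring: 1 X+X-, 1 X+Y, 1 X-X-, 1 X-Y
Probability of a carrier female: 1/4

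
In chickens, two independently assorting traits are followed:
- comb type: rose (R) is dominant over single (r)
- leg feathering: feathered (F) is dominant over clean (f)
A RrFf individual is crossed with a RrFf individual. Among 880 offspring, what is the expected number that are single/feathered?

Dihybrid cross RrFf × RrFf — consider each gene separately:
comb type: Rr × Rr → 1 RR, 2 Rr, 1 rr → 3 R_ : 1 rr (out of 4)
leg feathering: Ff × Ff → 1 FF, 2 Ff, 1 ff → 3 F_ : 1 ff (out of 4)
Combine (counts out of 4 × 4 = 16): rose/feathered (R_F_) = 3×3 = 9; rose/clean (R_ff) = 3×1 = 3; single/feathered (rrF_) = 1×3 = 3; single/clean (rrff) = 1×1 = 1
Phenotype counts (out of 16): 9 rose/feathered, 3 rose/clean, 3 single/feathered, 1 single/clean
single/feathered: 3 out of 16 → fraction 3/16
Expected count = 3/16 × 880 = 165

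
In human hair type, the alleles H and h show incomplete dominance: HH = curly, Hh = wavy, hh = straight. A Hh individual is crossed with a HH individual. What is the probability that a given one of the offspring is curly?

Punnett square for Hh × HH:
Offspring genotypes: 2 HH, 2 Hh
Phenotype counts: 2 curly, 2 wavy
curly: 2 out of 4
Probability: 2/4 = 1/2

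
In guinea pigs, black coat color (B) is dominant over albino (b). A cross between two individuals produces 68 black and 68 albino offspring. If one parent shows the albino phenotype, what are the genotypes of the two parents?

Observed offspring: 68 black, 68 albino
The observed ratio simplifies to 1:1. One parent shows albino, so its genotype must be bb. A 1:1 offspring split requires the other parent to be heterozygous (Bb).
Parent genotypes: bb × Bb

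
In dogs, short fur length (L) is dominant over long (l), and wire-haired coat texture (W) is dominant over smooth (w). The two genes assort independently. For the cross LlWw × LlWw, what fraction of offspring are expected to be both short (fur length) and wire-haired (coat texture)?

Dihybrid cross LlWw × LlWw — consider each gene separately:
fur length: Ll × Ll → 1 LL, 2 Ll, 1 ll → 3 L_ : 1 ll (out of 4)
coat texture: Ww × Ww → 1 WW, 2 Ww, 1 ww → 3 W_ : 1 ww (out of 4)
Looking for: short (L_) and wire-haired (W_)
P(short) = 3/4, P(wire-haired) = 3/4
P(both) = 3/4 × 3/4 = 9/16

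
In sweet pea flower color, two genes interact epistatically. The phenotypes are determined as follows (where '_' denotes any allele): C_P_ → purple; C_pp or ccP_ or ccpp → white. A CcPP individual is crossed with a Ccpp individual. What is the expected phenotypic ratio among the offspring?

Cross: CcPP × Ccpp — consider each gene separately:
C gene: Cc × Cc → 1 CC, 2 Cc, 1 cc → 3 C_ : 1 cc (out of 4)
P gene: PP × pp → 4 Pp → 4 P_ (out of 4)
Genotype classes (out of 4 × 4 = 16): C_P_ = 3×4 = 12; ccP_ = 1×4 = 4
Apply the phenotype rules: C_P_ (12) → purple; ccP_ (4) → white
Phenotype counts (out of 16): 12 purple, 4 white
Ratio: 3 purple : 1 white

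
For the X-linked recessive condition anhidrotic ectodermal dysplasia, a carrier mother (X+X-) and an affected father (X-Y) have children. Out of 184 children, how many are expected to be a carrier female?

Cross: X+X- × X-Y
Offspring: 1 X+X-, 1 X+Y, 1 X-X-, 1 X-Y
Probability of a carrier female: 1/4
Expected count = 1/4 × 184 = 46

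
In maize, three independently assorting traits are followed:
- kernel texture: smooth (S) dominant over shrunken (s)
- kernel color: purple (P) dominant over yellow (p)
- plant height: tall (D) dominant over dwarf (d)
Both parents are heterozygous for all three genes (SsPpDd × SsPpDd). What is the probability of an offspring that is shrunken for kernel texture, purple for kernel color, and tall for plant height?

Trihybrid cross: SsPpDd × SsPpDd
Each trait segregates independently with a 3:1 phenotypic ratio, so each gene contributes 3/4 (dominant) or 1/4 (recessive).
Target: shrunken (kernel texture), purple (kernel color), tall (plant height)
Probability = product of independent per-trait probabilities
= 1/4 × 3/4 × 3/4 = 9/64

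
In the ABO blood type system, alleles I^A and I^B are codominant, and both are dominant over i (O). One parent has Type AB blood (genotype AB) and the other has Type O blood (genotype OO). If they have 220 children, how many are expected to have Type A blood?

Cross: AB × OO
Possible offspring genotypes: 2 AO, 2 BO
Blood type counts: 2 Type A, 2 Type B
Probability of Type A: 2/4 = 1/2
Expected count = 1/2 × 220 = 110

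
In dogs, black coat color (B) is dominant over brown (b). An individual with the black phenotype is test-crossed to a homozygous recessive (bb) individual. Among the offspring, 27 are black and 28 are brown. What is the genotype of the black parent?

Test cross: ? × bb
Offspring: 27 black, 28 brown — approximately 1:1.
A 1:1 ratio in a test cross indicates the unknown parent is heterozygous (Bb).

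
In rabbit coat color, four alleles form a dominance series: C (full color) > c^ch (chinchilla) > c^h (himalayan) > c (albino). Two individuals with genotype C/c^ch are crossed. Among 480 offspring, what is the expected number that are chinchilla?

Cross: C/c^ch × C/c^ch
Allele dominance: C > c^ch > c^h > c
Offspring genotypes: 1 C/C, 2 C/c^ch, 1 c^ch/c^ch
Phenotype counts: 3 full color, 1 chinchilla
chinchilla: 1 out of 4 → fraction 1/4
Expected count = 1/4 × 480 = 120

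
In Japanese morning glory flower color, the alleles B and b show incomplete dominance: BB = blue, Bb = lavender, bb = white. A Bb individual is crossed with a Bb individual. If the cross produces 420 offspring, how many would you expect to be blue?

Punnett square for Bb × Bb:
Offspring genotypes: 1 BB, 2 Bb, 1 bb
Phenotype counts: 1 blue, 2 lavender, 1 white
blue: 1 out of 4 → fraction 1/4
Expected count = 1/4 × 420 = 105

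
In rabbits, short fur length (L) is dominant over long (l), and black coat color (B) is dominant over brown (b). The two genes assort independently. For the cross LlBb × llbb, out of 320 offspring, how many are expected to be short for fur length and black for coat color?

Dihybrid cross LlBb × llbb — consider each gene separately:
fur length: Ll × ll → 2 Ll, 2 ll → 2 L_ : 2 ll (out of 4)
coat color: Bb × bb → 2 Bb, 2 bb → 2 B_ : 2 bb (out of 4)
Looking for: short (L_) and black (B_)
P(short) = 2/4, P(black) = 2/4
P(both) = 2/4 × 2/4 = 4/16 = 1/4
Expected count = 1/4 × 320 = 80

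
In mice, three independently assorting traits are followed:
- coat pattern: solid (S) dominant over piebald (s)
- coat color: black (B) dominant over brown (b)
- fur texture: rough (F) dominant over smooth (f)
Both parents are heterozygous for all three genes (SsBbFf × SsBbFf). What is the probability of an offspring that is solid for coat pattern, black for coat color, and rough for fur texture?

Trihybrid cross: SsBbFf × SsBbFf
Each trait segregates independently with a 3:1 phenotypic ratio, so each gene contributes 3/4 (dominant) or 1/4 (recessive).
Target: solid (coat pattern), black (coat color), rough (fur texture)
Probability = product of independent per-trait probabilities
= 3/4 × 3/4 × 3/4 = 27/64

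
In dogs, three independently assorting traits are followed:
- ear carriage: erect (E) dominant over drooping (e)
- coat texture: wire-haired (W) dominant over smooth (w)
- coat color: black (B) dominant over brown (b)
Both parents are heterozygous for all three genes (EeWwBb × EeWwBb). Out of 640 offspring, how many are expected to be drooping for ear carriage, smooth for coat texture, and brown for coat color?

Trihybrid cross: EeWwBb × EeWwBb
Each trait segregates independently with a 3:1 phenotypic ratio, so each gene contributes 3/4 (dominant) or 1/4 (recessive).
Target: drooping (ear carriage), smooth (coat texture), brown (coat color)
Probability = product of independent per-trait probabilities
= 1/4 × 1/4 × 1/4 = 1/64
Expected count = 1/64 × 640 = 10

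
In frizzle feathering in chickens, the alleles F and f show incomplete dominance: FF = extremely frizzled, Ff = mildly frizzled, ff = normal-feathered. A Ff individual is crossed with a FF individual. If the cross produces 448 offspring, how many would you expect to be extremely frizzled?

Punnett square for Ff × FF:
Offspring genotypes: 2 FF, 2 Ff
Phenotype counts: 2 extremely frizzled, 2 mildly frizzled
extremely frizzled: 2 out of 4 → fraction 1/2
Expected count = 1/2 × 448 = 224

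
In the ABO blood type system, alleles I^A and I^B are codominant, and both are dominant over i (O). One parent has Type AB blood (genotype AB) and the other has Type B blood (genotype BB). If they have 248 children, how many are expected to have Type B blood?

Cross: AB × BB
Possible offspring genotypes: 2 AB, 2 BB
Blood type counts: 2 Type AB, 2 Type B
Probability of Type B: 2/4 = 1/2
Expected count = 1/2 × 248 = 124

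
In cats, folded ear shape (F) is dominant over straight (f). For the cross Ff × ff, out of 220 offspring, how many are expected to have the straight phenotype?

Punnett square for Ff × ff:
Offspring genotypes: 2 Ff, 2 ff
Total offspring: 4
Count with target: 2
Probability: 2/4 = 1/2
Expected count = 1/2 × 220 = 110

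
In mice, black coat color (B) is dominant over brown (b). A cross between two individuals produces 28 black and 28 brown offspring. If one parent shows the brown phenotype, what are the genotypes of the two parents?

Observed offspring: 28 black, 28 brown
The observed ratio simplifies to 1:1. One parent shows brown, so its genotype must be bb. A 1:1 offspring split requires the other parent to be heterozygous (Bb).
Parent genotypes: bb × Bb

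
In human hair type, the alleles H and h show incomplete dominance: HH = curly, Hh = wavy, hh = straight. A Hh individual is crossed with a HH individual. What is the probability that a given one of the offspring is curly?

Punnett square for Hh × HH:
Offspring genotypes: 2 HH, 2 Hh
Phenotype counts: 2 curly, 2 wavy
curly: 2 out of 4
Probability: 2/4 = 1/2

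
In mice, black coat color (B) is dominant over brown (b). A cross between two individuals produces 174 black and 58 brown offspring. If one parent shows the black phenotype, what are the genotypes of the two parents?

Observed offspring: 174 black, 58 brown
The observed ratio simplifies to 3:1. Brown (bb) offspring appear, so each parent must contribute one b allele. The parent stated to show black carries B, so it is Bb. The other parent is then either Bb or bb: Bb × bb would give a 1:1 split, whereas Bb × Bb gives 3:1 — matching the data. So both parents are heterozygous (Bb × Bb).
Parent genotypes: Bb × Bb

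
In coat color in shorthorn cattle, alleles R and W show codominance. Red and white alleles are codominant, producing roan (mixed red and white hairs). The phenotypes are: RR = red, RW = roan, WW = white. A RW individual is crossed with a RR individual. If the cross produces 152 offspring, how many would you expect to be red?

Punnett square for RW × RR:
Offspring genotypes: 2 RR, 2 RW
Phenotype counts: 2 red, 2 roan
red: 2 out of 4 → fraction 1/2
Expected count = 1/2 × 152 = 76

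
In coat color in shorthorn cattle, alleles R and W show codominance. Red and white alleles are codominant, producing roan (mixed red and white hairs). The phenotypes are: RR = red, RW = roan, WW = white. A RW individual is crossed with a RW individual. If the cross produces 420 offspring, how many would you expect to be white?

Punnett square for RW × RW:
Offspring genotypes: 1 RR, 2 RW, 1 WW
Phenotype counts: 1 red, 2 roan, 1 white
white: 1 out of 4 → fraction 1/4
Expected count = 1/4 × 420 = 105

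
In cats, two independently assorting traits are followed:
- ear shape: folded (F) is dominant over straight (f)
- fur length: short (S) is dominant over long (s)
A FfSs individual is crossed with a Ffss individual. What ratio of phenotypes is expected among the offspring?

Dihybrid cross FfSs × Ffss — consider each gene separately:
ear shape: Ff × Ff → 1 FF, 2 Ff, 1 ff → 3 F_ : 1 ff (out of 4)
fur length: Ss × ss → 2 Ss, 2 ss → 2 S_ : 2 ss (out of 4)
Combine (counts out of 4 × 4 = 16): folded/short (F_S_) = 3×2 = 6; folded/long (F_ss) = 3×2 = 6; straight/short (ffS_) = 1×2 = 2; straight/long (ffss) = 1×2 = 2
Phenotype counts (out of 16): 6 folded/short, 6 folded/long, 2 straight/short, 2 straight/long
Ratio: 3 folded/short : 3 folded/long : 1 straight/short : 1 straight/long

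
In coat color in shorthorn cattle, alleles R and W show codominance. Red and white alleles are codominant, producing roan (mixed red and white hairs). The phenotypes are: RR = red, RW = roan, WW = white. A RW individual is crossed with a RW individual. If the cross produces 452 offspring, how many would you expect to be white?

Punnett square for RW × RW:
Offspring genotypes: 1 RR, 2 RW, 1 WW
Phenotype counts: 1 red, 2 roan, 1 white
white: 1 out of 4 → fraction 1/4
Expected count = 1/4 × 452 = 113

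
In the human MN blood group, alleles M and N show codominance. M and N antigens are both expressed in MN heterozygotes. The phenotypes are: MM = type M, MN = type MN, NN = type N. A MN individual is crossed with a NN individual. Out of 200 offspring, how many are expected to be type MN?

Punnett square for MN × NN:
Offspring genotypes: 2 MN, 2 NN
Phenotype counts: 2 type MN, 2 type N
type MN: 2 out of 4 → fraction 1/2
Expected count = 1/2 × 200 = 100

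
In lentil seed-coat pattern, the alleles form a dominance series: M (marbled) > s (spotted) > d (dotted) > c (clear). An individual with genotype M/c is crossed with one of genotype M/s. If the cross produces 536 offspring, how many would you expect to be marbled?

Cross: M/c × M/s
Allele dominance: M > s > d > c
Offspring genotypes: 1 M/M, 1 M/s, 1 M/c, 1 s/c
Phenotype counts: 3 marbled, 1 spotted
marbled: 3 out of 4 → fraction 3/4
Expected count = 3/4 × 536 = 402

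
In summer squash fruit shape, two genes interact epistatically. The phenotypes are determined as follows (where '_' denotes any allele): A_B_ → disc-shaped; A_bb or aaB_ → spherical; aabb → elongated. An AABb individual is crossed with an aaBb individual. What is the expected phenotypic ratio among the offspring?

Cross: AABb × aaBb — consider each gene separately:
A gene: AA × aa → 4 Aa → 4 A_ (out of 4)
B gene: Bb × Bb → 1 BB, 2 Bb, 1 bb → 3 B_ : 1 bb (out of 4)
Genotype classes (out of 4 × 4 = 16): A_B_ = 4×3 = 12; A_bb = 4×1 = 4
Apply the phenotype rules: A_B_ (12) → disc-shaped; A_bb (4) → spherical
Phenotype counts (out of 16): 12 disc-shaped, 4 spherical
Ratio: 3 disc-shaped : 1 spherical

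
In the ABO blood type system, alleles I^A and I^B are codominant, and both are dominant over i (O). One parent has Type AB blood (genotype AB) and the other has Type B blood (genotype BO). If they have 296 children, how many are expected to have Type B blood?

Cross: AB × BO
Possible offspring genotypes: 1 AB, 1 AO, 1 BB, 1 BO
Blood type counts: 1 Type AB, 1 Type A, 2 Type B
Probability of Type B: 2/4 = 1/2
Expected count = 1/2 × 296 = 148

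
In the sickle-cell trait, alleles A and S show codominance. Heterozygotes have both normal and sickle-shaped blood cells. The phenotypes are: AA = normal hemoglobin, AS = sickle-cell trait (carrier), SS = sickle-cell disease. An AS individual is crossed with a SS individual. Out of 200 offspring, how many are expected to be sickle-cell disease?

Punnett square for AS × SS:
Offspring genotypes: 2 AS, 2 SS
Phenotype counts: 2 sickle-cell trait (carrier), 2 sickle-cell disease
sickle-cell disease: 2 out of 4 → fraction 1/2
Expected count = 1/2 × 200 = 100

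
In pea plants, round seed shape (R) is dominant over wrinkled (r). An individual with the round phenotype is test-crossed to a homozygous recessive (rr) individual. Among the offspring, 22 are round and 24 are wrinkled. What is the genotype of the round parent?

Test cross: ? × rr
Offspring: 22 round, 24 wrinkled — approximately 1:1.
A 1:1 ratio in a test cross indicates the unknown parent is heterozygous (Rr).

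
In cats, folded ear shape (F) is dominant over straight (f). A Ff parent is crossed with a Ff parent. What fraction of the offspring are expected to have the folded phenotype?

Punnett square for Ff × Ff:
Offspring genotypes: 1 FF, 2 Ff, 1 ff
Total offspring: 4
Count with target: 3
Probability: 3/4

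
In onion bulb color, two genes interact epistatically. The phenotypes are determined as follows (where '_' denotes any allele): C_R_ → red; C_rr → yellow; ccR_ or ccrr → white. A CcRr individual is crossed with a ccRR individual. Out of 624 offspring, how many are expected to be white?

Cross: CcRr × ccRR — consider each gene separately:
C gene: Cc × cc → 2 Cc, 2 cc → 2 C_ : 2 cc (out of 4)
R gene: Rr × RR → 2 RR, 2 Rr → 4 R_ (out of 4)
Genotype classes (out of 4 × 4 = 16): C_R_ = 2×4 = 8; ccR_ = 2×4 = 8
Apply the phenotype rules: C_R_ (8) → red; ccR_ (8) → white
Phenotype counts (out of 16): 8 red, 8 white
white: 8 out of 16 → fraction 1/2
Expected count = 1/2 × 624 = 312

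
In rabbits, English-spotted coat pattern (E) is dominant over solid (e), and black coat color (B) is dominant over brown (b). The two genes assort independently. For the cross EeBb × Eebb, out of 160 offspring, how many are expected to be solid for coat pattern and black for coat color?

Dihybrid cross EeBb × Eebb — consider each gene separately:
coat pattern: Ee × Ee → 1 EE, 2 Ee, 1 ee → 3 E_ : 1 ee (out of 4)
coat color: Bb × bb → 2 Bb, 2 bb → 2 B_ : 2 bb (out of 4)
Looking for: solid (ee) and black (B_)
P(solid) = 1/4, P(black) = 2/4
P(both) = 1/4 × 2/4 = 2/16 = 1/8
Expected count = 1/8 × 160 = 20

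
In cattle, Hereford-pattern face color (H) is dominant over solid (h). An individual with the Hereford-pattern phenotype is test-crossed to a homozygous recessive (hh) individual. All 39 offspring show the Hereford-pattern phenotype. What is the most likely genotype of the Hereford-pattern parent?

Test cross: ? × hh
All offspring are Hereford-pattern.
If the unknown parent were heterozygous (Hh), about half of 39 offspring would be solid; none are. The unknown parent is most likely homozygous dominant (HH).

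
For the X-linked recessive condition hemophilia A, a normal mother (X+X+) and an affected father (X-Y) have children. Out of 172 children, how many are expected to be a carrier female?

Cross: X+X+ × X-Y
Offspring: 2 X+X-, 2 X+Y
Probability of a carrier female: 2/4 = 1/2
Expected count = 1/2 × 172 = 86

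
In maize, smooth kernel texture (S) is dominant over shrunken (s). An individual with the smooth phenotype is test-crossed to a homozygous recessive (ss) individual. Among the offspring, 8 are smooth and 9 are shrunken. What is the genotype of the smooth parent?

Test cross: ? × ss
Offspring: 8 smooth, 9 shrunken — approximately 1:1.
A 1:1 ratio in a test cross indicates the unknown parent is heterozygous (Ss).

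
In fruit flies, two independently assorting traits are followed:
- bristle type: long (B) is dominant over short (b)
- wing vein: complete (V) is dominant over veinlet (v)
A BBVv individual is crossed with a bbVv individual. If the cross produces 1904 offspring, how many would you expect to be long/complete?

Dihybrid cross BBVv × bbVv — consider each gene separately:
bristle type: BB × bb → 4 Bb → 4 B_ (out of 4)
wing vein: Vv × Vv → 1 VV, 2 Vv, 1 vv → 3 V_ : 1 vv (out of 4)
Combine (counts out of 4 × 4 = 16): long/complete (B_V_) = 4×3 = 12; long/veinlet (B_vv) = 4×1 = 4
Phenotype counts (out of 16): 12 long/complete, 4 long/veinlet
long/complete: 12 out of 16 → fraction 3/4
Expected count = 3/4 × 1904 = 1428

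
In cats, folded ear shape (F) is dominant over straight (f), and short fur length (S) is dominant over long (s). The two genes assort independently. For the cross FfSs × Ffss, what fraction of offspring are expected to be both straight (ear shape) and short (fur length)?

Dihybrid cross FfSs × Ffss — consider each gene separately:
ear shape: Ff × Ff → 1 FF, 2 Ff, 1 ff → 3 F_ : 1 ff (out of 4)
fur length: Ss × ss → 2 Ss, 2 ss → 2 S_ : 2 ss (out of 4)
Looking for: straight (ff) and short (S_)
P(straight) = 1/4, P(short) = 2/4
P(both) = 1/4 × 2/4 = 2/16 = 1/8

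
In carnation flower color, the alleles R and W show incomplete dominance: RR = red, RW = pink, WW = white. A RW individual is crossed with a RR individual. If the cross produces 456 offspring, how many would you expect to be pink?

Punnett square for RW × RR:
Offspring genotypes: 2 RR, 2 RW
Phenotype counts: 2 red, 2 pink
pink: 2 out of 4 → fraction 1/2
Expected count = 1/2 × 456 = 228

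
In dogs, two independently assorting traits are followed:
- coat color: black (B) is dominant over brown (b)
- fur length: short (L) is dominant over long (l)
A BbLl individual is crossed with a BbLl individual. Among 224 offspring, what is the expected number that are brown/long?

Dihybrid cross BbLl × BbLl — consider each gene separately:
coat color: Bb × Bb → 1 BB, 2 Bb, 1 bb → 3 B_ : 1 bb (out of 4)
fur length: Ll × Ll → 1 LL, 2 Ll, 1 ll → 3 L_ : 1 ll (out of 4)
Combine (counts out of 4 × 4 = 16): black/short (B_L_) = 3×3 = 9; black/long (B_ll) = 3×1 = 3; brown/short (bbL_) = 1×3 = 3; brown/long (bbll) = 1×1 = 1
Phenotype counts (out of 16): 9 black/short, 3 black/long, 3 brown/short, 1 brown/long
brown/long: 1 out of 16 → fraction 1/16
Expected count = 1/16 × 224 = 14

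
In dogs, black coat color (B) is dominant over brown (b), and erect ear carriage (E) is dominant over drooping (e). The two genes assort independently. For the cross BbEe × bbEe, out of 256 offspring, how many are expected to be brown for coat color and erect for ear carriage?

Dihybrid cross BbEe × bbEe — consider each gene separately:
coat color: Bb × bb → 2 Bb, 2 bb → 2 B_ : 2 bb (out of 4)
ear carriage: Ee × Ee → 1 EE, 2 Ee, 1 ee → 3 E_ : 1 ee (out of 4)
Looking for: brown (bb) and erect (E_)
P(brown) = 2/4, P(erect) = 3/4
P(both) = 2/4 × 3/4 = 6/16 = 3/8
Expected count = 3/8 × 256 = 96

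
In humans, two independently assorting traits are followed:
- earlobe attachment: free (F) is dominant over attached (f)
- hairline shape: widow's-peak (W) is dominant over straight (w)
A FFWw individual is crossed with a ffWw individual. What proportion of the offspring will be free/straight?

Dihybrid cross FFWw × ffWw — consider each gene separately:
earlobe attachment: FF × ff → 4 Ff → 4 F_ (out of 4)
hairline shape: Ww × Ww → 1 WW, 2 Ww, 1 ww → 3 W_ : 1 ww (out of 4)
Combine (counts out of 4 × 4 = 16): free/widow's-peak (F_W_) = 4×3 = 12; free/straight (F_ww) = 4×1 = 4
Phenotype counts (out of 16): 12 free/widow's-peak, 4 free/straight
free/straight: 4 out of 16
Probability: 4/16 = 1/4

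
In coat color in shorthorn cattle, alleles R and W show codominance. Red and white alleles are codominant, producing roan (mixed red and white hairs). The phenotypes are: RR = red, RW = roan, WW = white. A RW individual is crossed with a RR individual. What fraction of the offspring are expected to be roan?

Punnett square for RW × RR:
Offspring genotypes: 2 RR, 2 RW
Phenotype counts: 2 red, 2 roan
roan: 2 out of 4
Probability: 2/4 = 1/2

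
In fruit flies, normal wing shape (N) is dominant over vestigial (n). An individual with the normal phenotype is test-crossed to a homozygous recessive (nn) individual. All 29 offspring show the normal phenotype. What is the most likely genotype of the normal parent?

Test cross: ? × nn
All offspring are normal.
If the unknown parent were heterozygous (Nn), about half of 29 offspring would be vestigial; none are. The unknown parent is most likely homozygous dominant (NN).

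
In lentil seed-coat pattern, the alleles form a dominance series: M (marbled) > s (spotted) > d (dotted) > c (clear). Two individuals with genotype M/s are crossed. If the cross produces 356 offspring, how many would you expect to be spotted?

Cross: M/s × M/s
Allele dominance: M > s > d > c
Offspring genotypes: 1 M/M, 2 M/s, 1 s/s
Phenotype counts: 3 marbled, 1 spotted
spotted: 1 out of 4 → fraction 1/4
Expected count = 1/4 × 356 = 89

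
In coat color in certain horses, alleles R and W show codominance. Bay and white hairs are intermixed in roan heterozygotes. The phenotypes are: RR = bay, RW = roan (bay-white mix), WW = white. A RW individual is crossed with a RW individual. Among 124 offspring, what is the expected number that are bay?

Punnett square for RW × RW:
Offspring genotypes: 1 RR, 2 RW, 1 WW
Phenotype counts: 1 bay, 2 roan (bay-white mix), 1 white
bay: 1 out of 4 → fraction 1/4
Expected count = 1/4 × 124 = 31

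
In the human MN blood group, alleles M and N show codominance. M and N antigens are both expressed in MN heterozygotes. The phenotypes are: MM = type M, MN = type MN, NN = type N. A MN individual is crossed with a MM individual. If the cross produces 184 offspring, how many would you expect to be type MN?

Punnett square for MN × MM:
Offspring genotypes: 2 MM, 2 MN
Phenotype counts: 2 type M, 2 type MN
type MN: 2 out of 4 → fraction 1/2
Expected count = 1/2 × 184 = 92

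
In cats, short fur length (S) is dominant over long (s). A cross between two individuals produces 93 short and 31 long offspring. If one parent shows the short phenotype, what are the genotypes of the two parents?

Observed offspring: 93 short, 31 long
The observed ratio simplifies to 3:1. Long (ss) offspring appear, so each parent must contribute one s allele. The parent stated to show short carries S, so it is Ss. The other parent is then either Ss or ss: Ss × ss would give a 1:1 split, whereas Ss × Ss gives 3:1 — matching the data. So both parents are heterozygous (Ss × Ss).
Parent genotypes: Ss × Ss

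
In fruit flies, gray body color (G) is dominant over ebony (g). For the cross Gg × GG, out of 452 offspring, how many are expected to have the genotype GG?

Punnett square for Gg × GG:
Offspring genotypes: 2 GG, 2 Gg
Total offspring: 4
Count with target: 2
Probability: 2/4 = 1/2
Expected count = 1/2 × 452 = 226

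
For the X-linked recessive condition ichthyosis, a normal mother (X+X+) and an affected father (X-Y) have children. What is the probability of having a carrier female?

Cross: X+X+ × X-Y
Offspring: 2 X+X-, 2 X+Y
Probability of a carrier female: 2/4 = 1/2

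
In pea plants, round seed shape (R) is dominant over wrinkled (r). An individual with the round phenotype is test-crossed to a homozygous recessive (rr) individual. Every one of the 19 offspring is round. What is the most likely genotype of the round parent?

Test cross: ? × rr
All offspring are round.
If the unknown parent were heterozygous (Rr), about half of 19 offspring would be wrinkled; none are. The unknown parent is most likely homozygous dominant (RR).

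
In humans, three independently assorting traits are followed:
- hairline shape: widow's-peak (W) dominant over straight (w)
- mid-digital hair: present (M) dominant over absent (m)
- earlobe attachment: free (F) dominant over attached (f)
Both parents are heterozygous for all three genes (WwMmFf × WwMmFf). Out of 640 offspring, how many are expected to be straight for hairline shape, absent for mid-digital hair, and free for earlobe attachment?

Trihybrid cross: WwMmFf × WwMmFf
Each trait segregates independently with a 3:1 phenotypic ratio, so each gene contributes 3/4 (dominant) or 1/4 (recessive).
Target: straight (hairline shape), absent (mid-digital hair), free (earlobe attachment)
Probability = product of independent per-trait probabilities
= 1/4 × 1/4 × 3/4 = 3/64
Expected count = 3/64 × 640 = 30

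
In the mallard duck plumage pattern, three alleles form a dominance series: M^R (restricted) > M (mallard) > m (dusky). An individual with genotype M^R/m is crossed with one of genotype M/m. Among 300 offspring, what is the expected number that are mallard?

Cross: M^R/m × M/m
Allele dominance: M^R > M > m
Offspring genotypes: 1 M^R/M, 1 M^R/m, 1 M/m, 1 m/m
Phenotype counts: 2 restricted, 1 mallard, 1 dusky
mallard: 1 out of 4 → fraction 1/4
Expected count = 1/4 × 300 = 75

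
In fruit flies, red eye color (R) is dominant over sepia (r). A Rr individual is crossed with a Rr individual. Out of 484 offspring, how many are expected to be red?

Punnett square for Rr × Rr:
Offspring genotypes: 1 RR, 2 Rr, 1 rr
red: 3, sepia: 1
red: 3 out of 4 → fraction 3/4
Expected count = 3/4 × 484 = 363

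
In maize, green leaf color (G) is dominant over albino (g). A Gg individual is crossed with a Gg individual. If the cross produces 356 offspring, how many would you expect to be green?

Punnett square for Gg × Gg:
Offspring genotypes: 1 GG, 2 Gg, 1 gg
green: 3, albino: 1
green: 3 out of 4 → fraction 3/4
Expected count = 3/4 × 356 = 267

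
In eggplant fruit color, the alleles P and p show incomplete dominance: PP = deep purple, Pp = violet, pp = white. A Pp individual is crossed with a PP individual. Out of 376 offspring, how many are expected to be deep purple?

Punnett square for Pp × PP:
Offspring genotypes: 2 PP, 2 Pp
Phenotype counts: 2 deep purple, 2 violet
deep purple: 2 out of 4 → fraction 1/2
Expected count = 1/2 × 376 = 188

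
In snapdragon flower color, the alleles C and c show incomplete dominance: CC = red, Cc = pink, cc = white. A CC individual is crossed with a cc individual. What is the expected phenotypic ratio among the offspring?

Punnett square for CC × cc:
Offspring genotypes: 4 Cc
Phenotype counts: 4 pink
Ratio: all pink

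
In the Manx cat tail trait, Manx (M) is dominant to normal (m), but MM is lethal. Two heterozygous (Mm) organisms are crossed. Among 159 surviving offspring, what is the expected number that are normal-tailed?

Cross: Mm × Mm
Punnett square offspring (before lethality): 1 MM, 2 Mm, 1 mm
The MM genotype is lethal (embryos die); surviving offspring: 2 Mm, 1 mm
normal-tailed: 1 out of 3 → fraction 1/3
Expected count = 1/3 × 159 = 53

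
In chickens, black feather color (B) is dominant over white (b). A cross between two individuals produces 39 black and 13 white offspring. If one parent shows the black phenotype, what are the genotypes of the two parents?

Observed offspring: 39 black, 13 white
The observed ratio simplifies to 3:1. White (bb) offspring appear, so each parent must contribute one b allele. The parent stated to show black carries B, so it is Bb. The other parent is then either Bb or bb: Bb × bb would give a 1:1 split, whereas Bb × Bb gives 3:1 — matching the data. So both parents are heterozygous (Bb × Bb).
Parent genotypes: Bb × Bb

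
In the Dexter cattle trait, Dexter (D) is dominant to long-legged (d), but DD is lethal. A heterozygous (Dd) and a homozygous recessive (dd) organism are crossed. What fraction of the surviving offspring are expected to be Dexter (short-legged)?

Cross: Dd × dd
Punnett square offspring (before lethality): 2 Dd, 2 dd
No DD offspring are produced in this cross.
Dexter (short-legged): 2 out of 4
Probability: 2/4 = 1/2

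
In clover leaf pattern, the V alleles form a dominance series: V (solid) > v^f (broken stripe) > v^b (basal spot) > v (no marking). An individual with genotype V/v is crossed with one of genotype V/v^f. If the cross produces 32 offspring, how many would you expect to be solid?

Cross: V/v × V/v^f
Allele dominance: V > v^f > v^b > v
Offspring genotypes: 1 V/V, 1 V/v^f, 1 V/v, 1 v^f/v
Phenotype counts: 3 solid, 1 broken stripe
solid: 3 out of 4 → fraction 3/4
Expected count = 3/4 × 32 = 24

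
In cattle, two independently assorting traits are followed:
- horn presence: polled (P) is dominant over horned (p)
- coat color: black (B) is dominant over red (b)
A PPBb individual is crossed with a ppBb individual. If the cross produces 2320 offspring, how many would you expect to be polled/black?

Dihybrid cross PPBb × ppBb — consider each gene separately:
horn presence: PP × pp → 4 Pp → 4 P_ (out of 4)
coat color: Bb × Bb → 1 BB, 2 Bb, 1 bb → 3 B_ : 1 bb (out of 4)
Combine (counts out of 4 × 4 = 16): polled/black (P_B_) = 4×3 = 12; polled/red (P_bb) = 4×1 = 4
Phenotype counts (out of 16): 12 polled/black, 4 polled/red
polled/black: 12 out of 16 → fraction 3/4
Expected count = 3/4 × 2320 = 1740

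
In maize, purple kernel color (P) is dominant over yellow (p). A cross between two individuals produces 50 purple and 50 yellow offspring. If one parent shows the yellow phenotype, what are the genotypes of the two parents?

Observed offspring: 50 purple, 50 yellow
The observed ratio simplifies to 1:1. One parent shows yellow, so its genotype must be pp. A 1:1 offspring split requires the other parent to be heterozygous (Pp).
Parent genotypes: pp × Pp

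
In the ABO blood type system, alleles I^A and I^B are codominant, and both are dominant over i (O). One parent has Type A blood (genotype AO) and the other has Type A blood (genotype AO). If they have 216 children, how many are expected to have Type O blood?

Cross: AO × AO
Possible offspring genotypes: 1 AA, 2 AO, 1 OO
Blood type counts: 3 Type A, 1 Type O
Probability of Type O: 1/4
Expected count = 1/4 × 216 = 54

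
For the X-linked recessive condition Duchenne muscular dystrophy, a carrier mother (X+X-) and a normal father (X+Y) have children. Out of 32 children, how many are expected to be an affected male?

Cross: X+X- × X+Y
Offspring: 1 X+X+, 1 X+Y, 1 X+X-, 1 X-Y
Probability of an affected male: 1/4
Expected count = 1/4 × 32 = 8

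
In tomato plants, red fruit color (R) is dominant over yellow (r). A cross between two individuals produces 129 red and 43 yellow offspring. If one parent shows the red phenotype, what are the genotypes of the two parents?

Observed offspring: 129 red, 43 yellow
The observed ratio simplifies to 3:1. Yellow (rr) offspring appear, so each parent must contribute one r allele. The parent stated to show red carries R, so it is Rr. The other parent is then either Rr or rr: Rr × rr would give a 1:1 split, whereas Rr × Rr gives 3:1 — matching the data. So both parents are heterozygous (Rr × Rr).
Parent genotypes: Rr × Rr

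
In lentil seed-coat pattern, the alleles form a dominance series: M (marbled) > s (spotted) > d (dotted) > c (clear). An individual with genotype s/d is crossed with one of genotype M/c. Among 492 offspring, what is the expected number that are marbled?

Cross: s/d × M/c
Allele dominance: M > s > d > c
Offspring genotypes: 1 M/s, 1 s/c, 1 M/d, 1 d/c
Phenotype counts: 2 marbled, 1 spotted, 1 dotted
marbled: 2 out of 4 → fraction 1/2
Expected count = 1/2 × 492 = 246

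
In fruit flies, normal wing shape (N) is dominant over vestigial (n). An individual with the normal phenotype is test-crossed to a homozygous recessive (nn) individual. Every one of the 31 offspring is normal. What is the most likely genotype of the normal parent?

Test cross: ? × nn
All offspring are normal.
If the unknown parent were heterozygous (Nn), about half of 31 offspring would be vestigial; none are. The unknown parent is most likely homozygous dominant (NN).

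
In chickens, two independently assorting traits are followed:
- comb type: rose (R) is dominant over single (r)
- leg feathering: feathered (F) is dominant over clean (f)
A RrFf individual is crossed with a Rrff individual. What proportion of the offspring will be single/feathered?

Dihybrid cross RrFf × Rrff — consider each gene separately:
comb type: Rr × Rr → 1 RR, 2 Rr, 1 rr → 3 R_ : 1 rr (out of 4)
leg feathering: Ff × ff → 2 Ff, 2 ff → 2 F_ : 2 ff (out of 4)
Combine (counts out of 4 × 4 = 16): rose/feathered (R_F_) = 3×2 = 6; rose/clean (R_ff) = 3×2 = 6; single/feathered (rrF_) = 1×2 = 2; single/clean (rrff) = 1×2 = 2
Phenotype counts (out of 16): 6 rose/feathered, 6 rose/clean, 2 single/feathered, 2 single/clean
single/feathered: 2 out of 16
Probability: 2/16 = 1/8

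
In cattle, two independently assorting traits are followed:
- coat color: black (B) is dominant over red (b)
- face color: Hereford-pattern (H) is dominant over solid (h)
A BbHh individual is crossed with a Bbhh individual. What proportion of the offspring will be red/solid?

Dihybrid cross BbHh × Bbhh — consider each gene separately:
coat color: Bb × Bb → 1 BB, 2 Bb, 1 bb → 3 B_ : 1 bb (out of 4)
face color: Hh × hh → 2 Hh, 2 hh → 2 H_ : 2 hh (out of 4)
Combine (counts out of 4 × 4 = 16): black/Hereford-pattern (B_H_) = 3×2 = 6; black/solid (B_hh) = 3×2 = 6; red/Hereford-pattern (bbH_) = 1×2 = 2; red/solid (bbhh) = 1×2 = 2
Phenotype counts (out of 16): 6 black/Hereford-pattern, 6 black/solid, 2 red/Hereford-pattern, 2 red/solid
red/solid: 2 out of 16
Probability: 2/16 = 1/8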